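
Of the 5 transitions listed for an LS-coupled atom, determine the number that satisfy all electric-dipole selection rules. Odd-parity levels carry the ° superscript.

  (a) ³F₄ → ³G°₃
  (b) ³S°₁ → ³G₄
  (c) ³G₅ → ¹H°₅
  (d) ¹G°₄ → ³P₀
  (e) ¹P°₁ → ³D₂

(a) allowed
(b) forbidden (ΔL, ΔJ fail)
(c) forbidden (ΔS fails)
(d) forbidden (ΔS, ΔL, ΔJ fail)
(e) forbidden (ΔS fails)
Total allowed: 1 of 5.

1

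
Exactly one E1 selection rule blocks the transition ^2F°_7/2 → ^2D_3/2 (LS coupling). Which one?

ΔJ = 0, ±1 (not J=0↔0): J: 7/2 → 3/2, ΔJ = -2 — violated.
ΔS = 0: S: 1/2 → 1/2 — satisfied.
ΔL = 0, ±1 (not L=0↔0): L: 3 → 2, ΔL = -1 — satisfied.
Parity must change: odd → even — satisfied.

the ΔJ = 0, ±1 rule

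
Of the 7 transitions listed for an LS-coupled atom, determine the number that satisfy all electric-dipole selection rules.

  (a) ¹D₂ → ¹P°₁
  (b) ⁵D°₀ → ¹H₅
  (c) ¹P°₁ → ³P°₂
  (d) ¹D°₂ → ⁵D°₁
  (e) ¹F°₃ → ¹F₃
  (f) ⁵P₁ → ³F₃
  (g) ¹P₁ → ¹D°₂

3

(a) allowed
(b) forbidden (ΔS, ΔL, ΔJ fail)
(c) forbidden (parity, ΔS fail)
(d) forbidden (parity, ΔS fail)
(e) allowed
(f) forbidden (parity, ΔS, ΔL, ΔJ fail)
(g) allowed
Total allowed: 3 of 7.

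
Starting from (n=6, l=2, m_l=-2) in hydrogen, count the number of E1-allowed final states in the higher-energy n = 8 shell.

4

E1 requires Δl = ±1, so l_f ∈ {1, 3}; with 0 ≤ l_f ≤ n_f−1 = 7, the allowed l_f values are {1, 3}.
For l_f = 1: m_f ∈ {m_i−1, m_i, m_i+1} ∩ [−1, 1] = {-1} → 1 state.
For l_f = 3: m_f ∈ {m_i−1, m_i, m_i+1} ∩ [−3, 3] = {-3, -2, -1} → 3 states.
Total: 4.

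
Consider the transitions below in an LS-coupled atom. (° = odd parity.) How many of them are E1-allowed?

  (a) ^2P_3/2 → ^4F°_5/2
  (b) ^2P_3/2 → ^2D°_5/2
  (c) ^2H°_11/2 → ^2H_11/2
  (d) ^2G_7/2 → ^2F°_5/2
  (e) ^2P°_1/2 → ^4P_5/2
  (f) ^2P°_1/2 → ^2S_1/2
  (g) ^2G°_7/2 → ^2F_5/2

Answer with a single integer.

5

(a) forbidden (ΔS, ΔL fail)
(b) allowed
(c) allowed
(d) allowed
(e) forbidden (ΔS, ΔJ fail)
(f) allowed
(g) allowed
Total allowed: 5 of 7.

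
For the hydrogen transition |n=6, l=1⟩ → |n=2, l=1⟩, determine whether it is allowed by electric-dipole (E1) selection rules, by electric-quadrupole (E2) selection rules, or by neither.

E2

Δl = 1 − 1 = +0; l_i + l_f = 2.
E1 (Δl = ±1): not satisfied.
E2 (Δl = 0,±2, l_i+l_f ≥ 2): satisfied.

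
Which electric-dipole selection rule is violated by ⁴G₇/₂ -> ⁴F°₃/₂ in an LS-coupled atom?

the ΔJ = 0, ±1 rule

Reading off the term symbols: S 3/2→3/2, L 4→3, J 7/2→3/2, parity even→odd.
Parity must change: even → odd — satisfied.
ΔS = 0: S: 3/2 → 3/2 — satisfied.
ΔL = 0, ±1 (not L=0↔0): L: 4 → 3, ΔL = -1 — satisfied.
ΔJ = 0, ±1 (not J=0↔0): J: 7/2 → 3/2, ΔJ = -2 — violated.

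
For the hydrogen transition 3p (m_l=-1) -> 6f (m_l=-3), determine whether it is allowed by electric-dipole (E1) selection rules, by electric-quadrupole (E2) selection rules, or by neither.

Δl = 3 − 1 = +2; l_i + l_f = 4.
Δm_l = -2.
E1 (Δl = ±1, |Δm_l| ≤ 1): not satisfied.
E2 (Δl = 0,±2, l_i+l_f ≥ 2, |Δm_l| ≤ 2): satisfied.

E2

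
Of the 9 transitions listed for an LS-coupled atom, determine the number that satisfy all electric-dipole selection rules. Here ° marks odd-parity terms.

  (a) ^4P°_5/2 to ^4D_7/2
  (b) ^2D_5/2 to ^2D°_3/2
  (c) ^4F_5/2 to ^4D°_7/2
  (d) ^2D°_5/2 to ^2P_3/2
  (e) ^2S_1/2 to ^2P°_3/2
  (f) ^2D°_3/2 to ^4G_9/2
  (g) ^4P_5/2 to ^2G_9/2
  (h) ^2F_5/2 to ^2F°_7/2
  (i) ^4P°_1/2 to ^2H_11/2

(a) allowed
(b) allowed
(c) allowed
(d) allowed
(e) allowed
(f) forbidden (ΔS, ΔL, ΔJ fail)
(g) forbidden (parity, ΔS, ΔL, ΔJ fail)
(h) allowed
(i) forbidden (ΔS, ΔL, ΔJ fail)
Total allowed: 6 of 9.

6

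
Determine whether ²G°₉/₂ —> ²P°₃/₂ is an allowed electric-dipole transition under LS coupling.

forbidden

Reading off the term symbols: S 1/2→1/2, L 4→1, J 9/2→3/2, parity odd→odd.
Parity must change: odd → odd — ✗.
ΔS = 0: S: 1/2 → 1/2 — ✓.
ΔL = 0, ±1 (not L=0↔0): L: 4 → 1, ΔL = -3 — ✗.
ΔJ = 0, ±1 (not J=0↔0): J: 9/2 → 3/2, ΔJ = -3 — ✗.
Rule(s) violated: parity, ΔL, ΔJ.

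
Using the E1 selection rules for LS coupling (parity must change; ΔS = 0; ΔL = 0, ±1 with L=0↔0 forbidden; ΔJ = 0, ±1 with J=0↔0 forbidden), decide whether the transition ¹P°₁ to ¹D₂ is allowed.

Parity must change: odd → even — ✓.
ΔS = 0: S: 0 → 0 — ✓.
ΔL = 0, ±1 (not L=0↔0): L: 1 → 2, ΔL = +1 — ✓.
ΔJ = 0, ±1 (not J=0↔0): J: 1 → 2, ΔJ = +1 — ✓.
All four E1 rules are satisfied.

allowed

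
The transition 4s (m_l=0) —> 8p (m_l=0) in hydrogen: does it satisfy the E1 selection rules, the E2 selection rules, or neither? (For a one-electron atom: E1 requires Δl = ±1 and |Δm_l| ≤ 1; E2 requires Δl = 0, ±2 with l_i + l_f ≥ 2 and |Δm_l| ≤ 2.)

Δl = 1 − 0 = +1; l_i + l_f = 1.
Δm_l = +0.
E1 (Δl = ±1, |Δm_l| ≤ 1): satisfied.
E2 (Δl = 0,±2, l_i+l_f ≥ 2, |Δm_l| ≤ 2): not satisfied.

E1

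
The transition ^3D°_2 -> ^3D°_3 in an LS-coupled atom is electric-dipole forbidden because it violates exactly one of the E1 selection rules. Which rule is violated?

ΔJ = 0, ±1 (not J=0↔0): J: 2 → 3, ΔJ = +1 — satisfied.
ΔS = 0: S: 1 → 1 — satisfied.
ΔL = 0, ±1 (not L=0↔0): L: 2 → 2, ΔL = +0 — satisfied.
Parity must change: odd → odd — violated.

parity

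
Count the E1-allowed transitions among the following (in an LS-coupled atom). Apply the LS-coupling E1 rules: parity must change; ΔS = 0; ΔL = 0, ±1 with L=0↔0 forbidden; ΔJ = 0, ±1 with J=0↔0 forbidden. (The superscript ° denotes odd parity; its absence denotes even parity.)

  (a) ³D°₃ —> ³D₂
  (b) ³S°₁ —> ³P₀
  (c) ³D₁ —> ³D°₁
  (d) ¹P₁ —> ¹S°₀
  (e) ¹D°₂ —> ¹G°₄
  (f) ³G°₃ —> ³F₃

(a) allowed
(b) allowed
(c) allowed
(d) allowed
(e) forbidden (parity, ΔL, ΔJ fail)
(f) allowed
Total allowed: 5 of 6.

5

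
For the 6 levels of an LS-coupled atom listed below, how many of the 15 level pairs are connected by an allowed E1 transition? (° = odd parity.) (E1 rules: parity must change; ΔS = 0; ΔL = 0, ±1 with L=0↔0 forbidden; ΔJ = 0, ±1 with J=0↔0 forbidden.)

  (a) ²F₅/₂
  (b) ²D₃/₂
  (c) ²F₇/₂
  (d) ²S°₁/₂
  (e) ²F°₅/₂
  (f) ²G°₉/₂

4

(a)–(b): forbidden (parity).
(a)–(c): forbidden (parity).
(a)–(d): forbidden (ΔL, ΔJ).
(a)–(e): allowed.
(a)–(f): forbidden (ΔJ).
(b)–(c): forbidden (parity, ΔJ).
(b)–(d): forbidden (ΔL).
(b)–(e): allowed.
(b)–(f): forbidden (ΔL, ΔJ).
(c)–(d): forbidden (ΔL, ΔJ).
(c)–(e): allowed.
(c)–(f): allowed.
(d)–(e): forbidden (parity, ΔL, ΔJ).
(d)–(f): forbidden (parity, ΔL, ΔJ).
(e)–(f): forbidden (parity, ΔJ).
Allowed pairs: 4 of 15.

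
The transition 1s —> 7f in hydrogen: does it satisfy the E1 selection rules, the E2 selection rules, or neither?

Δl = 3 − 0 = +3; l_i + l_f = 3.
E1 (Δl = ±1): not satisfied.
E2 (Δl = 0,±2, l_i+l_f ≥ 2): not satisfied.

neither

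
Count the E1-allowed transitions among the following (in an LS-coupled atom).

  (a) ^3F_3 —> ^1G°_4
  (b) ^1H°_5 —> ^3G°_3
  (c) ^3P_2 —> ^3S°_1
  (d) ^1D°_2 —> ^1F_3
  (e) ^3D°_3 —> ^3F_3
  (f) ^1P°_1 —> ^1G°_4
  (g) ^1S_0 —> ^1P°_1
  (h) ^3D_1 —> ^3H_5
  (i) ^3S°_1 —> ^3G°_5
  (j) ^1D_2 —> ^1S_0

4

(a) forbidden (ΔS fails)
(b) forbidden (parity, ΔS, ΔJ fail)
(c) allowed
(d) allowed
(e) allowed
(f) forbidden (parity, ΔL, ΔJ fail)
(g) allowed
(h) forbidden (parity, ΔL, ΔJ fail)
(i) forbidden (parity, ΔL, ΔJ fail)
(j) forbidden (parity, ΔL, ΔJ fail)
Total allowed: 4 of 10.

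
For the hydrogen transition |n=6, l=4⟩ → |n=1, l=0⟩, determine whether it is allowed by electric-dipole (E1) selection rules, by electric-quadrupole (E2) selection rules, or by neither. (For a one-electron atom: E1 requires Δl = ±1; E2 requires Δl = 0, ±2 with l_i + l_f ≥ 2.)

neither

Δl = 0 − 4 = -4; l_i + l_f = 4.
E1 (Δl = ±1): not satisfied.
E2 (Δl = 0,±2, l_i+l_f ≥ 2): not satisfied.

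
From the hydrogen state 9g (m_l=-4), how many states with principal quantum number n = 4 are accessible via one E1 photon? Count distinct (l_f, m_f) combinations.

E1 requires Δl = ±1, so l_f ∈ {3, 5}; with 0 ≤ l_f ≤ n_f−1 = 3, the allowed l_f values are {3}.
For l_f = 3: m_f ∈ {m_i−1, m_i, m_i+1} ∩ [−3, 3] = {-3} → 1 state.
Total: 1.

1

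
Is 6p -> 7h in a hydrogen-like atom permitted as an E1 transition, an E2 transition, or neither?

Δl = 5 − 1 = +4; l_i + l_f = 6.
E1 (Δl = ±1): not satisfied.
E2 (Δl = 0,±2, l_i+l_f ≥ 2): not satisfied.

neither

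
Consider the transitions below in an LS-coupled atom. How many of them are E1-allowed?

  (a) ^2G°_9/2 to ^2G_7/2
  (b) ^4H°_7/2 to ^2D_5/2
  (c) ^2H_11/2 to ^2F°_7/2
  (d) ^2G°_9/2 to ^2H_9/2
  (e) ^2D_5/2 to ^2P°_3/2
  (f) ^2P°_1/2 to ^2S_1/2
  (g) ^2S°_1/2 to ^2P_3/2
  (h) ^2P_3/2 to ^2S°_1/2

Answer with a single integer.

(a) allowed
(b) forbidden (ΔS, ΔL fail)
(c) forbidden (ΔL, ΔJ fail)
(d) allowed
(e) allowed
(f) allowed
(g) allowed
(h) allowed
Total allowed: 6 of 8.

6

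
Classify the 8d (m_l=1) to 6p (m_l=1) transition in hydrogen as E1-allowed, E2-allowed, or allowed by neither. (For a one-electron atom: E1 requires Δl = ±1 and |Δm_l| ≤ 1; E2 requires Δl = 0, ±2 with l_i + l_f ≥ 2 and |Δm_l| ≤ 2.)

E1

Δl = 1 − 2 = -1; l_i + l_f = 3.
Δm_l = +0.
E1 (Δl = ±1, |Δm_l| ≤ 1): satisfied.
E2 (Δl = 0,±2, l_i+l_f ≥ 2, |Δm_l| ≤ 2): not satisfied.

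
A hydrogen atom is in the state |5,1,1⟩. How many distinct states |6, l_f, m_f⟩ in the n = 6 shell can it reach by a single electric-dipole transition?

4

E1 requires Δl = ±1, so l_f ∈ {0, 2}; with 0 ≤ l_f ≤ n_f−1 = 5, the allowed l_f values are {0, 2}.
For l_f = 0: m_f ∈ {m_i−1, m_i, m_i+1} ∩ [−0, 0] = {0} → 1 state.
For l_f = 2: m_f ∈ {m_i−1, m_i, m_i+1} ∩ [−2, 2] = {0, 1, 2} → 3 states.
Total: 4.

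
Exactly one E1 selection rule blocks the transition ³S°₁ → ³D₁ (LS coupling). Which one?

the ΔL = 0, ±1 rule

Reading off the term symbols: S 1→1, L 0→2, J 1→1, parity odd→even.
Parity must change: odd → even — satisfied.
ΔS = 0: S: 1 → 1 — satisfied.
ΔL = 0, ±1 (not L=0↔0): L: 0 → 2, ΔL = +2 — violated.
ΔJ = 0, ±1 (not J=0↔0): J: 1 → 1, ΔJ = +0 — satisfied.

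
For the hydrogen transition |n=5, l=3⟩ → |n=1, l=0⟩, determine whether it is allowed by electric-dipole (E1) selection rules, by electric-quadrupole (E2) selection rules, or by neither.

Δl = 0 − 3 = -3; l_i + l_f = 3.
E1 (Δl = ±1): not satisfied.
E2 (Δl = 0,±2, l_i+l_f ≥ 2): not satisfied.

neither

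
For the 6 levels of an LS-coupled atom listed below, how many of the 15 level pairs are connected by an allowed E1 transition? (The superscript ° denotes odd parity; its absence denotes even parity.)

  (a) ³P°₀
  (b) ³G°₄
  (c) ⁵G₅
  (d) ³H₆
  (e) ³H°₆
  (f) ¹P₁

(a)–(b): forbidden (parity, ΔL, ΔJ).
(a)–(c): forbidden (ΔS, ΔL, ΔJ).
(a)–(d): forbidden (ΔL, ΔJ).
(a)–(e): forbidden (parity, ΔL, ΔJ).
(a)–(f): forbidden (ΔS).
(b)–(c): forbidden (ΔS).
(b)–(d): forbidden (ΔJ).
(b)–(e): forbidden (parity, ΔJ).
(b)–(f): forbidden (ΔS, ΔL, ΔJ).
(c)–(d): forbidden (parity, ΔS).
(c)–(e): forbidden (ΔS).
(c)–(f): forbidden (parity, ΔS, ΔL, ΔJ).
(d)–(e): allowed.
(d)–(f): forbidden (parity, ΔS, ΔL, ΔJ).
(e)–(f): forbidden (ΔS, ΔL, ΔJ).
Allowed pairs: 1 of 15.

1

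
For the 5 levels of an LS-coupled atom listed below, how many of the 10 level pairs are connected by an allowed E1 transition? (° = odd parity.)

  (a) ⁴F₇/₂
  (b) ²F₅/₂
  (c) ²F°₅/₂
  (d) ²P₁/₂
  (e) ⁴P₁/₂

(a)–(b): forbidden (parity, ΔS).
(a)–(c): forbidden (ΔS).
(a)–(d): forbidden (parity, ΔS, ΔL, ΔJ).
(a)–(e): forbidden (parity, ΔL, ΔJ).
(b)–(c): allowed.
(b)–(d): forbidden (parity, ΔL, ΔJ).
(b)–(e): forbidden (parity, ΔS, ΔL, ΔJ).
(c)–(d): forbidden (ΔL, ΔJ).
(c)–(e): forbidden (ΔS, ΔL, ΔJ).
(d)–(e): forbidden (parity, ΔS).
Allowed pairs: 1 of 10.

1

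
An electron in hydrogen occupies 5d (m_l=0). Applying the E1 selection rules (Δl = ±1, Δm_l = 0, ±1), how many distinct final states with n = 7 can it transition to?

E1 requires Δl = ±1, so l_f ∈ {1, 3}; with 0 ≤ l_f ≤ n_f−1 = 6, the allowed l_f values are {1, 3}.
For l_f = 1: m_f ∈ {m_i−1, m_i, m_i+1} ∩ [−1, 1] = {-1, 0, 1} → 3 states.
For l_f = 3: m_f ∈ {m_i−1, m_i, m_i+1} ∩ [−3, 3] = {-1, 0, 1} → 3 states.
Total: 6.

6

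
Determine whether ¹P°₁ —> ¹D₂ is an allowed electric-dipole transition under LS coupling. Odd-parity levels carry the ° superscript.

allowed

Parity must change: odd → even — ✓.
ΔS = 0: S: 0 → 0 — ✓.
ΔL = 0, ±1 (not L=0↔0): L: 1 → 2, ΔL = +1 — ✓.
ΔJ = 0, ±1 (not J=0↔0): J: 1 → 2, ΔJ = +1 — ✓.
All four E1 rules are satisfied.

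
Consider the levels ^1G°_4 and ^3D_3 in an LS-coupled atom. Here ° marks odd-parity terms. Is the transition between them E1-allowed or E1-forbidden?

Initial level: S=0, L=4, J=4, parity odd. Final level: S=1, L=2, J=3, parity even.
ΔL = 0, ±1 (not L=0↔0): L: 4 → 2, ΔL = -2 — violated.
ΔJ = 0, ±1 (not J=0↔0): J: 4 → 3, ΔJ = -1 — satisfied.
ΔS = 0: S: 0 → 1 — violated.
Parity must change: odd → even — satisfied.
Rule(s) violated: ΔS, ΔL.

forbidden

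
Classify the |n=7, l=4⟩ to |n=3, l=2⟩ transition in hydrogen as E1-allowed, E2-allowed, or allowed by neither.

E2

Δl = 2 − 4 = -2; l_i + l_f = 6.
E1 (Δl = ±1): not satisfied.
E2 (Δl = 0,±2, l_i+l_f ≥ 2): satisfied.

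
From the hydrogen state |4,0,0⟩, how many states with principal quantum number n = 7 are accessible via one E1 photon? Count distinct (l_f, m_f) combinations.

E1 requires Δl = ±1, so l_f ∈ {-1, 1}; with 0 ≤ l_f ≤ n_f−1 = 6, the allowed l_f values are {1}.
For l_f = 1: m_f ∈ {m_i−1, m_i, m_i+1} ∩ [−1, 1] = {-1, 0, 1} → 3 states.
Total: 3.

3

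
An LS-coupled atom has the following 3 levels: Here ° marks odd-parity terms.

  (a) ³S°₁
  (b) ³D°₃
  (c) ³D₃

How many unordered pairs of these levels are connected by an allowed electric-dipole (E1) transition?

(a)–(b): forbidden (parity, ΔL, ΔJ).
(a)–(c): forbidden (ΔL, ΔJ).
(b)–(c): allowed.
Allowed pairs: 1 of 3.

1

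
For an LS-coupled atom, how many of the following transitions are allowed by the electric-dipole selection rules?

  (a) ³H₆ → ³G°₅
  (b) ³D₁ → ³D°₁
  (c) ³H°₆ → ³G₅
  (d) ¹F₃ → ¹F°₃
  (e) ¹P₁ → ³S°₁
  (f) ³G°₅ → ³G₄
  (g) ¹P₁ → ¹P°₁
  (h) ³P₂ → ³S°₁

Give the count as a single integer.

7

(a) allowed
(b) allowed
(c) allowed
(d) allowed
(e) forbidden (ΔS fails)
(f) allowed
(g) allowed
(h) allowed
Total allowed: 7 of 8.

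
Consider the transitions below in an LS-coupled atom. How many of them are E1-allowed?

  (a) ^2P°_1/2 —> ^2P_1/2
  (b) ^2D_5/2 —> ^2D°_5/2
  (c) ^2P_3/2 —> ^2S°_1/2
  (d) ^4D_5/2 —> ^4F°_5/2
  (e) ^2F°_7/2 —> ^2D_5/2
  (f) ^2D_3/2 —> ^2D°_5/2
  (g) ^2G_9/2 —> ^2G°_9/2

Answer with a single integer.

7

(a) allowed
(b) allowed
(c) allowed
(d) allowed
(e) allowed
(f) allowed
(g) allowed
Total allowed: 7 of 7.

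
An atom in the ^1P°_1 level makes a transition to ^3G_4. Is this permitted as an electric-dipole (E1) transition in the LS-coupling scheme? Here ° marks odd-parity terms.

Initial level: S=0, L=1, J=1, parity odd. Final level: S=1, L=4, J=4, parity even.
Parity must change: odd → even — satisfied.
ΔJ = 0, ±1 (not J=0↔0): J: 1 → 4, ΔJ = +3 — violated.
ΔS = 0: S: 0 → 1 — violated.
ΔL = 0, ±1 (not L=0↔0): L: 1 → 4, ΔL = +3 — violated.
Rule(s) violated: ΔS, ΔL, ΔJ.

forbidden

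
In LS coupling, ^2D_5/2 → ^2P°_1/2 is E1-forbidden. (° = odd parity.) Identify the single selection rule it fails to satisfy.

ΔJ = 0, ±1 (not J=0↔0): J: 5/2 → 1/2, ΔJ = -2 — fails.
ΔL = 0, ±1 (not L=0↔0): L: 2 → 1, ΔL = -1 — passes.
ΔS = 0: S: 1/2 → 1/2 — passes.
Parity must change: even → odd — passes.

the ΔJ = 0, ±1 rule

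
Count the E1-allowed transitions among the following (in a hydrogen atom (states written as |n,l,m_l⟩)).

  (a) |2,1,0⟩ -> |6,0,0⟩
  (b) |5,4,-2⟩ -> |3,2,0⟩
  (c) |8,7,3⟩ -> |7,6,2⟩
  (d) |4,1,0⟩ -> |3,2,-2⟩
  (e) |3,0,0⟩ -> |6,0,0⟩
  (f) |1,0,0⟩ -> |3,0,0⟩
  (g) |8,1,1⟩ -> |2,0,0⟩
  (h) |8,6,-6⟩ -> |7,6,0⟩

(a) allowed
(b) forbidden — Δl = -2 (E1 requires Δl = ±1); Δm_l = +2 (E1 requires Δm_l = 0, ±1)
(c) allowed
(d) forbidden — Δm_l = -2 (E1 requires Δm_l = 0, ±1)
(e) forbidden — Δl = +0 (E1 requires Δl = ±1)
(f) forbidden — Δl = +0 (E1 requires Δl = ±1)
(g) allowed
(h) forbidden — Δl = +0 (E1 requires Δl = ±1); Δm_l = +6 (E1 requires Δm_l = 0, ±1)
Total allowed: 3 of 8.

3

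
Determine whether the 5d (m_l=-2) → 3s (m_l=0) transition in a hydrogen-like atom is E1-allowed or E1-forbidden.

l: 2 → 0 (Δl = -2). Δl = ±1 violated.
m_l: -2 → 0 (Δm_l = +2). |Δm_l| ≤ 1 violated.
The transition is electric-dipole forbidden.

forbidden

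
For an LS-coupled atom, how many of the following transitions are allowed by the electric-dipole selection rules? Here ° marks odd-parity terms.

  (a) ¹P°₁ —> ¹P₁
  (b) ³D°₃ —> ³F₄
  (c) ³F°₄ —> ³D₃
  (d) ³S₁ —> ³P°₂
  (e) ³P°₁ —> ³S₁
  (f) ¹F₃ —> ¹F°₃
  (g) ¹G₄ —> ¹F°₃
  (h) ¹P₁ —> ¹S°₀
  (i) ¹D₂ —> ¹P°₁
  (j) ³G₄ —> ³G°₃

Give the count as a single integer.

10

(a) allowed
(b) allowed
(c) allowed
(d) allowed
(e) allowed
(f) allowed
(g) allowed
(h) allowed
(i) allowed
(j) allowed
Total allowed: 10 of 10.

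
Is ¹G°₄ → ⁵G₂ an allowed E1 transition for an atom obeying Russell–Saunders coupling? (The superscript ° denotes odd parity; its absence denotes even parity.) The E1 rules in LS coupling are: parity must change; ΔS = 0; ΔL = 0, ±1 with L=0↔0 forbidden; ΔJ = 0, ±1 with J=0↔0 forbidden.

forbidden

Initial level: S=0, L=4, J=4, parity odd. Final level: S=2, L=4, J=2, parity even.
Parity must change: odd → even — passes.
ΔS = 0: S: 0 → 2 — fails.
ΔL = 0, ±1 (not L=0↔0): L: 4 → 4, ΔL = +0 — passes.
ΔJ = 0, ±1 (not J=0↔0): J: 4 → 2, ΔJ = -2 — fails.
Rule(s) violated: ΔS, ΔJ.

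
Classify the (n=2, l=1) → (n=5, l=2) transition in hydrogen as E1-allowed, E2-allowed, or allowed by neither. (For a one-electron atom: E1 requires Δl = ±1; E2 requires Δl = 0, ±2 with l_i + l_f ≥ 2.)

Δl = 2 − 1 = +1; l_i + l_f = 3.
E1 (Δl = ±1): satisfied.
E2 (Δl = 0,±2, l_i+l_f ≥ 2): not satisfied.

E1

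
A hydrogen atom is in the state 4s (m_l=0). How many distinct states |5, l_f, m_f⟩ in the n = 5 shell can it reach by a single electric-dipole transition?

3

E1 requires Δl = ±1, so l_f ∈ {-1, 1}; with 0 ≤ l_f ≤ n_f−1 = 4, the allowed l_f values are {1}.
For l_f = 1: m_f ∈ {m_i−1, m_i, m_i+1} ∩ [−1, 1] = {-1, 0, 1} → 3 states.
Total: 3.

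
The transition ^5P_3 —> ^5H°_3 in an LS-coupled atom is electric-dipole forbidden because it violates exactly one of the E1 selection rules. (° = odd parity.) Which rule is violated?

the ΔL = 0, ±1 rule

Reading off the term symbols: S 2→2, L 1→5, J 3→3, parity even→odd.
Parity must change: even → odd — satisfied.
ΔS = 0: S: 2 → 2 — satisfied.
ΔL = 0, ±1 (not L=0↔0): L: 1 → 5, ΔL = +4 — violated.
ΔJ = 0, ±1 (not J=0↔0): J: 3 → 3, ΔJ = +0 — satisfied.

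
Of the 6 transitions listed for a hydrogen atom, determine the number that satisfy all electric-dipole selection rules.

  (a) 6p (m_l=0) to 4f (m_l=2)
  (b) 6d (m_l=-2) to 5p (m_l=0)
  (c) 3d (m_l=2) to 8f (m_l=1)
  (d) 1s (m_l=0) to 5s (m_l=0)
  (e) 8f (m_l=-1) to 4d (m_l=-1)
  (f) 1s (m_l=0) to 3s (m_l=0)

2

(a) forbidden — Δl = +2 (E1 requires Δl = ±1); Δm_l = +2 (E1 requires Δm_l = 0, ±1)
(b) forbidden — Δm_l = +2 (E1 requires Δm_l = 0, ±1)
(c) allowed
(d) forbidden — Δl = +0 (E1 requires Δl = ±1)
(e) allowed
(f) forbidden — Δl = +0 (E1 requires Δl = ±1)
Total allowed: 2 of 6.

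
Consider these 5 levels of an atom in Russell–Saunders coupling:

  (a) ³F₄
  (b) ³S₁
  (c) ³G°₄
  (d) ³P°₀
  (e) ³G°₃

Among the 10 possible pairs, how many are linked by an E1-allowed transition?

3

(a)–(b): forbidden (parity, ΔL, ΔJ).
(a)–(c): allowed.
(a)–(d): forbidden (ΔL, ΔJ).
(a)–(e): allowed.
(b)–(c): forbidden (ΔL, ΔJ).
(b)–(d): allowed.
(b)–(e): forbidden (ΔL, ΔJ).
(c)–(d): forbidden (parity, ΔL, ΔJ).
(c)–(e): forbidden (parity).
(d)–(e): forbidden (parity, ΔL, ΔJ).
Allowed pairs: 3 of 10.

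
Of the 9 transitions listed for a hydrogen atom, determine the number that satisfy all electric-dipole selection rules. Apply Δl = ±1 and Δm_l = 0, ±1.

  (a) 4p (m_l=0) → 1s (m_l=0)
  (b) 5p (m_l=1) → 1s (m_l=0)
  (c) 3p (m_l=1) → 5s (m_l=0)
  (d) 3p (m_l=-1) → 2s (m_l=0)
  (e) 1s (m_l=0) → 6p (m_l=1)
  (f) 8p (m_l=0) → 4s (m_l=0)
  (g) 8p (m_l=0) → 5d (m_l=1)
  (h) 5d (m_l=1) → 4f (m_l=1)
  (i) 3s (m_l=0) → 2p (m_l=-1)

9

(a) allowed
(b) allowed
(c) allowed
(d) allowed
(e) allowed
(f) allowed
(g) allowed
(h) allowed
(i) allowed
Total allowed: 9 of 9.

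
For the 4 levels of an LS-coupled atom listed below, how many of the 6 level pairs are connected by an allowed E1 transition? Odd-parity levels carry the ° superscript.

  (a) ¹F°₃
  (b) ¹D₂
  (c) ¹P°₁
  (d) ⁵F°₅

(a)–(b): allowed.
(a)–(c): forbidden (parity, ΔL, ΔJ).
(a)–(d): forbidden (parity, ΔS, ΔJ).
(b)–(c): allowed.
(b)–(d): forbidden (ΔS, ΔJ).
(c)–(d): forbidden (parity, ΔS, ΔL, ΔJ).
Allowed pairs: 2 of 6.

2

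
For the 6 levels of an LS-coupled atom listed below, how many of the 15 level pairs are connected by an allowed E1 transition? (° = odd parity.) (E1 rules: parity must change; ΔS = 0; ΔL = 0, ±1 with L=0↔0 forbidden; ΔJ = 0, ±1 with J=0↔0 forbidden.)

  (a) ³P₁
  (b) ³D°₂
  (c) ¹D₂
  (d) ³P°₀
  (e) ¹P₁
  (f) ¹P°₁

(a)–(b): allowed.
(a)–(c): forbidden (parity, ΔS).
(a)–(d): allowed.
(a)–(e): forbidden (parity, ΔS).
(a)–(f): forbidden (ΔS).
(b)–(c): forbidden (ΔS).
(b)–(d): forbidden (parity, ΔJ).
(b)–(e): forbidden (ΔS).
(b)–(f): forbidden (parity, ΔS).
(c)–(d): forbidden (ΔS, ΔJ).
(c)–(e): forbidden (parity).
(c)–(f): allowed.
(d)–(e): forbidden (ΔS).
(d)–(f): forbidden (parity, ΔS).
(e)–(f): allowed.
Allowed pairs: 4 of 15.

4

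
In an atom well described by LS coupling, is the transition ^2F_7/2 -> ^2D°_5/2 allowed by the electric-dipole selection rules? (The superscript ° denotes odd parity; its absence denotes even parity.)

allowed

Parity must change: even → odd — satisfied.
ΔS = 0: S: 1/2 → 1/2 — satisfied.
ΔL = 0, ±1 (not L=0↔0): L: 3 → 2, ΔL = -1 — satisfied.
ΔJ = 0, ±1 (not J=0↔0): J: 7/2 → 5/2, ΔJ = -1 — satisfied.
All four E1 rules are satisfied.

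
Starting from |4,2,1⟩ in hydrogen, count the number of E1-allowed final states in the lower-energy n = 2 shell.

2

E1 requires Δl = ±1, so l_f ∈ {1, 3}; with 0 ≤ l_f ≤ n_f−1 = 1, the allowed l_f values are {1}.
For l_f = 1: m_f ∈ {m_i−1, m_i, m_i+1} ∩ [−1, 1] = {0, 1} → 2 states.
Total: 2.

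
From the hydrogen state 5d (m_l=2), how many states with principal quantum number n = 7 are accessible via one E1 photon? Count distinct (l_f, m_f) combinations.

4

E1 requires Δl = ±1, so l_f ∈ {1, 3}; with 0 ≤ l_f ≤ n_f−1 = 6, the allowed l_f values are {1, 3}.
For l_f = 1: m_f ∈ {m_i−1, m_i, m_i+1} ∩ [−1, 1] = {1} → 1 state.
For l_f = 3: m_f ∈ {m_i−1, m_i, m_i+1} ∩ [−3, 3] = {1, 2, 3} → 3 states.
Total: 4.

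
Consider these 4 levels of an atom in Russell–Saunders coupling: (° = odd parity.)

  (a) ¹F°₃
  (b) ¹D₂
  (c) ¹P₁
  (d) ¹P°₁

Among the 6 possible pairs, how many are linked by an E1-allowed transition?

(a)–(b): allowed.
(a)–(c): forbidden (ΔL, ΔJ).
(a)–(d): forbidden (parity, ΔL, ΔJ).
(b)–(c): forbidden (parity).
(b)–(d): allowed.
(c)–(d): allowed.
Allowed pairs: 3 of 6.

3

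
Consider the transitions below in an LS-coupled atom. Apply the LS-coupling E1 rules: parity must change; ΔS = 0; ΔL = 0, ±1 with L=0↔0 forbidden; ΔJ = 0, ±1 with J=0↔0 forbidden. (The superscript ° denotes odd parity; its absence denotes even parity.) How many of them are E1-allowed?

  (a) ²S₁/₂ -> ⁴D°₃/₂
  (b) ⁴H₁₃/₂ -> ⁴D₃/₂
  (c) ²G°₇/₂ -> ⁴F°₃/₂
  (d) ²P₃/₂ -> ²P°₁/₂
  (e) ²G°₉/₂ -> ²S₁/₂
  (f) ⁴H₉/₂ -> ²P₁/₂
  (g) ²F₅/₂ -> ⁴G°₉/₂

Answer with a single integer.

1

(a) forbidden (ΔS, ΔL fail)
(b) forbidden (parity, ΔL, ΔJ fail)
(c) forbidden (parity, ΔS, ΔJ fail)
(d) allowed
(e) forbidden (ΔL, ΔJ fail)
(f) forbidden (parity, ΔS, ΔL, ΔJ fail)
(g) forbidden (ΔS, ΔJ fail)
Total allowed: 1 of 7.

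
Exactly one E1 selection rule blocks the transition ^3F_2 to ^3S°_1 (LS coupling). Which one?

ΔJ = 0, ±1 (not J=0↔0): J: 2 → 1, ΔJ = -1 — passes.
Parity must change: even → odd — passes.
ΔS = 0: S: 1 → 1 — passes.
ΔL = 0, ±1 (not L=0↔0): L: 3 → 0, ΔL = -3 — fails.

the ΔL = 0, ±1 rule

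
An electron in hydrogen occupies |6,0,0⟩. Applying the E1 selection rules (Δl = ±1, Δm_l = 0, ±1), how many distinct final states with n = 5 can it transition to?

E1 requires Δl = ±1, so l_f ∈ {-1, 1}; with 0 ≤ l_f ≤ n_f−1 = 4, the allowed l_f values are {1}.
For l_f = 1: m_f ∈ {m_i−1, m_i, m_i+1} ∩ [−1, 1] = {-1, 0, 1} → 3 states.
Total: 3.

3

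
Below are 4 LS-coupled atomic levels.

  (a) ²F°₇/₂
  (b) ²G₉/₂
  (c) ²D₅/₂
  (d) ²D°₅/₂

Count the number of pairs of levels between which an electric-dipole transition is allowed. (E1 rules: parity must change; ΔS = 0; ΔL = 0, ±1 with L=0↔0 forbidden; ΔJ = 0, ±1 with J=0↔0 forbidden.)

3

(a)–(b): allowed.
(a)–(c): allowed.
(a)–(d): forbidden (parity).
(b)–(c): forbidden (parity, ΔL, ΔJ).
(b)–(d): forbidden (ΔL, ΔJ).
(c)–(d): allowed.
Allowed pairs: 3 of 6.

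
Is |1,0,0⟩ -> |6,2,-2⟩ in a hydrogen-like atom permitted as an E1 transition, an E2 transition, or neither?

E2

Δl = 2 − 0 = +2; l_i + l_f = 2.
Δm_l = -2.
E1 (Δl = ±1, |Δm_l| ≤ 1): not satisfied.
E2 (Δl = 0,±2, l_i+l_f ≥ 2, |Δm_l| ≤ 2): satisfied.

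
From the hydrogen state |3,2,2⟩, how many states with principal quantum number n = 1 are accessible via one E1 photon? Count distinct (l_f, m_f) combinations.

E1 requires l_f ∈ {1, 3}, but neither lies in [0, 0], so no final state is reachable.
Total: 0.

0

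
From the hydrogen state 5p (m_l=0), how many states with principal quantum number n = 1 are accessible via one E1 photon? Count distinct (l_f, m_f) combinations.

E1 requires Δl = ±1, so l_f ∈ {0, 2}; with 0 ≤ l_f ≤ n_f−1 = 0, the allowed l_f values are {0}.
For l_f = 0: m_f ∈ {m_i−1, m_i, m_i+1} ∩ [−0, 0] = {0} → 1 state.
Total: 1.

1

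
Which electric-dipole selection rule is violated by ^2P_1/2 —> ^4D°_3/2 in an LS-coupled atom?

Reading off the term symbols: S 1/2→3/2, L 1→2, J 1/2→3/2, parity even→odd.
Parity must change: even → odd — passes.
ΔS = 0: S: 1/2 → 3/2 — fails.
ΔL = 0, ±1 (not L=0↔0): L: 1 → 2, ΔL = +1 — passes.
ΔJ = 0, ±1 (not J=0↔0): J: 1/2 → 3/2, ΔJ = +1 — passes.

the ΔS = 0 rule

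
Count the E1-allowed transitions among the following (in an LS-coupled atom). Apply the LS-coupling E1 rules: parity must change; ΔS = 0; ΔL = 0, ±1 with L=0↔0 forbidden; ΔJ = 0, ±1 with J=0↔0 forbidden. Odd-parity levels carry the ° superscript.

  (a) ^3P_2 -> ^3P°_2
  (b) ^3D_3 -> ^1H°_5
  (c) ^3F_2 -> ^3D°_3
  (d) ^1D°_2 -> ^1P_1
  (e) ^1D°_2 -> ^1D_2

(a) allowed
(b) forbidden (ΔS, ΔL, ΔJ fail)
(c) allowed
(d) allowed
(e) allowed
Total allowed: 4 of 5.

4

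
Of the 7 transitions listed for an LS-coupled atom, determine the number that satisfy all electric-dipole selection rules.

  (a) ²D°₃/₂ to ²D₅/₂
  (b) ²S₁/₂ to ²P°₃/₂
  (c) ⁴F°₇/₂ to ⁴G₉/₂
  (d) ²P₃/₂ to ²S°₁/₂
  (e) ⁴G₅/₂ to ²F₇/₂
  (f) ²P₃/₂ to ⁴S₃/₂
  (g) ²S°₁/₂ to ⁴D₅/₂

4

(a) allowed
(b) allowed
(c) allowed
(d) allowed
(e) forbidden (parity, ΔS fail)
(f) forbidden (parity, ΔS fail)
(g) forbidden (ΔS, ΔL, ΔJ fail)
Total allowed: 4 of 7.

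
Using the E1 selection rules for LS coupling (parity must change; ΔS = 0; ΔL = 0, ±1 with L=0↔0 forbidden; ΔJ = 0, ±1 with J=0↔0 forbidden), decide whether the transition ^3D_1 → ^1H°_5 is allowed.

Initial level: S=1, L=2, J=1, parity even. Final level: S=0, L=5, J=5, parity odd.
Parity must change: even → odd — satisfied.
ΔS = 0: S: 1 → 0 — violated.
ΔL = 0, ±1 (not L=0↔0): L: 2 → 5, ΔL = +3 — violated.
ΔJ = 0, ±1 (not J=0↔0): J: 1 → 5, ΔJ = +4 — violated.
Rule(s) violated: ΔS, ΔL, ΔJ.

forbidden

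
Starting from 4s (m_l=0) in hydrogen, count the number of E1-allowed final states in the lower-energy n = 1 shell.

0

E1 requires l_f ∈ {-1, 1}, but neither lies in [0, 0], so no final state is reachable.
Total: 0.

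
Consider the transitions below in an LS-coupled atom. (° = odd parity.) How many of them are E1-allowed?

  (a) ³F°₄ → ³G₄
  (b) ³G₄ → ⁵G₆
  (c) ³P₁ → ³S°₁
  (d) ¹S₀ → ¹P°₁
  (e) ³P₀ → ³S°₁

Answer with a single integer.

4

(a) allowed
(b) forbidden (parity, ΔS, ΔJ fail)
(c) allowed
(d) allowed
(e) allowed
Total allowed: 4 of 5.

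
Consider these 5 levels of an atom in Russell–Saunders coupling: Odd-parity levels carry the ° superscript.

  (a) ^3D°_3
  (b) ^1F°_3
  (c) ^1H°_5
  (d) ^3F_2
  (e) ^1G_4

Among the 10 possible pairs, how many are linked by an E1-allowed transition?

(a)–(b): forbidden (parity, ΔS).
(a)–(c): forbidden (parity, ΔS, ΔL, ΔJ).
(a)–(d): allowed.
(a)–(e): forbidden (ΔS, ΔL).
(b)–(c): forbidden (parity, ΔL, ΔJ).
(b)–(d): forbidden (ΔS).
(b)–(e): allowed.
(c)–(d): forbidden (ΔS, ΔL, ΔJ).
(c)–(e): allowed.
(d)–(e): forbidden (parity, ΔS, ΔJ).
Allowed pairs: 3 of 10.

3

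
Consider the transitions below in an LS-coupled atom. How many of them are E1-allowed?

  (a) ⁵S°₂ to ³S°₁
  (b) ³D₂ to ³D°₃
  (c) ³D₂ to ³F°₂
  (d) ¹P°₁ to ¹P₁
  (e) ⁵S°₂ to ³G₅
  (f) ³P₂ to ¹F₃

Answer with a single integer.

(a) forbidden (parity, ΔS, ΔL fail)
(b) allowed
(c) allowed
(d) allowed
(e) forbidden (ΔS, ΔL, ΔJ fail)
(f) forbidden (parity, ΔS, ΔL fail)
Total allowed: 3 of 6.

3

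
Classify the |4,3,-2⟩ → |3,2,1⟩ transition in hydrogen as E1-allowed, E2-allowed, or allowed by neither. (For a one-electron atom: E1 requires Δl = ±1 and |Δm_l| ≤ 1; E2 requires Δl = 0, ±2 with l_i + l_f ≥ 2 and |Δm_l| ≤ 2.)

Δl = 2 − 3 = -1; l_i + l_f = 5.
Δm_l = +3.
E1 (Δl = ±1, |Δm_l| ≤ 1): not satisfied.
E2 (Δl = 0,±2, l_i+l_f ≥ 2, |Δm_l| ≤ 2): not satisfied.

neither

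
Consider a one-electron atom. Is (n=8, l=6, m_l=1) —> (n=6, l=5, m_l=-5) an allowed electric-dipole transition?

Initial l = 6, final l = 5, so Δl = -1. E1 requires Δl = ±1: ok.
Δm_l = -5 − (1) = -6. E1 requires Δm_l = 0, ±1: fails.
The transition is electric-dipole forbidden.

forbidden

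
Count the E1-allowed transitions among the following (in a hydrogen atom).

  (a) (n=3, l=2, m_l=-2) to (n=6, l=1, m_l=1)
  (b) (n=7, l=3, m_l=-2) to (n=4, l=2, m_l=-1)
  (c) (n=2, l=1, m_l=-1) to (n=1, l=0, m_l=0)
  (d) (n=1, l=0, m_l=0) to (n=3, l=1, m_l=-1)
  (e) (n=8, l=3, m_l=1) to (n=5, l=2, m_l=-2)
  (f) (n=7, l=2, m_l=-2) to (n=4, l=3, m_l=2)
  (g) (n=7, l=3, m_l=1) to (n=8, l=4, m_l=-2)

(a) forbidden — Δm_l = +3 (E1 requires Δm_l = 0, ±1)
(b) allowed
(c) allowed
(d) allowed
(e) forbidden — Δm_l = -3 (E1 requires Δm_l = 0, ±1)
(f) forbidden — Δm_l = +4 (E1 requires Δm_l = 0, ±1)
(g) forbidden — Δm_l = -3 (E1 requires Δm_l = 0, ±1)
Total allowed: 3 of 7.

3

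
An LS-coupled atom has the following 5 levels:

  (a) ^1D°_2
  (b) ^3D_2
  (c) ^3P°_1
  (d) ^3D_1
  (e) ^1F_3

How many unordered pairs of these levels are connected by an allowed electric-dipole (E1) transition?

(a)–(b): forbidden (ΔS).
(a)–(c): forbidden (parity, ΔS).
(a)–(d): forbidden (ΔS).
(a)–(e): allowed.
(b)–(c): allowed.
(b)–(d): forbidden (parity).
(b)–(e): forbidden (parity, ΔS).
(c)–(d): allowed.
(c)–(e): forbidden (ΔS, ΔL, ΔJ).
(d)–(e): forbidden (parity, ΔS, ΔJ).
Allowed pairs: 3 of 10.

3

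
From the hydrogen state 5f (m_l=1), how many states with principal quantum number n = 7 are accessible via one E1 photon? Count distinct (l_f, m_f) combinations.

E1 requires Δl = ±1, so l_f ∈ {2, 4}; with 0 ≤ l_f ≤ n_f−1 = 6, the allowed l_f values are {2, 4}.
For l_f = 2: m_f ∈ {m_i−1, m_i, m_i+1} ∩ [−2, 2] = {0, 1, 2} → 3 states.
For l_f = 4: m_f ∈ {m_i−1, m_i, m_i+1} ∩ [−4, 4] = {0, 1, 2} → 3 states.
Total: 6.

6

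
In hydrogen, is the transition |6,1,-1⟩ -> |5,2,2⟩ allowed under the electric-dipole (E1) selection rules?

Initial l = 1, final l = 2, so Δl = +1. E1 requires Δl = ±1: passes.
m_l: -1 → 2 (Δm_l = +3). |Δm_l| ≤ 1 fails.
The transition is electric-dipole forbidden.

forbidden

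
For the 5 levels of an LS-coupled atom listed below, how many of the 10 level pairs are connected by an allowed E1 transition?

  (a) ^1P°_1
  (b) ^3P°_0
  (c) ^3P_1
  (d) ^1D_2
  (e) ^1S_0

(a)–(b): forbidden (parity, ΔS).
(a)–(c): forbidden (ΔS).
(a)–(d): allowed.
(a)–(e): allowed.
(b)–(c): allowed.
(b)–(d): forbidden (ΔS, ΔJ).
(b)–(e): forbidden (ΔS, ΔJ).
(c)–(d): forbidden (parity, ΔS).
(c)–(e): forbidden (parity, ΔS).
(d)–(e): forbidden (parity, ΔL, ΔJ).
Allowed pairs: 3 of 10.

3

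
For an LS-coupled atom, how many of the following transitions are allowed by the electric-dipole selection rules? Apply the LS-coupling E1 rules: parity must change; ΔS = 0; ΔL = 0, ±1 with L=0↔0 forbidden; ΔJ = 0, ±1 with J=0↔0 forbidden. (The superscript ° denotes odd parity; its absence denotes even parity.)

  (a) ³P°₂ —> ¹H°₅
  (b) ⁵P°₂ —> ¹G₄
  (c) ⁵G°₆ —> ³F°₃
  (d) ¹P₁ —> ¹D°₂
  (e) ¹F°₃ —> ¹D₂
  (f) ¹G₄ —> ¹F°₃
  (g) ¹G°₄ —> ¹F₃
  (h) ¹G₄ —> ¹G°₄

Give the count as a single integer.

(a) forbidden (parity, ΔS, ΔL, ΔJ fail)
(b) forbidden (ΔS, ΔL, ΔJ fail)
(c) forbidden (parity, ΔS, ΔJ fail)
(d) allowed
(e) allowed
(f) allowed
(g) allowed
(h) allowed
Total allowed: 5 of 8.

5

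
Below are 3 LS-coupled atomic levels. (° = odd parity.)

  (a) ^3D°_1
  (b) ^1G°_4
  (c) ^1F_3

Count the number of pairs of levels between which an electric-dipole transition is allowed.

1

(a)–(b): forbidden (parity, ΔS, ΔL, ΔJ).
(a)–(c): forbidden (ΔS, ΔJ).
(b)–(c): allowed.
Allowed pairs: 1 of 3.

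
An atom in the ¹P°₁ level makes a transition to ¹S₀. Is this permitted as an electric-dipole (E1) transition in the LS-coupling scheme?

allowed

Parity must change: odd → even — satisfied.
ΔS = 0: S: 0 → 0 — satisfied.
ΔL = 0, ±1 (not L=0↔0): L: 1 → 0, ΔL = -1 — satisfied.
ΔJ = 0, ±1 (not J=0↔0): J: 1 → 0, ΔJ = -1 — satisfied.
All four E1 rules are satisfied.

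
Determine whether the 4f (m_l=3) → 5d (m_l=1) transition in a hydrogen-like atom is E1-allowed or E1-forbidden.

forbidden

Initial l = 3, final l = 2, so Δl = -1. E1 requires Δl = ±1: ✓.
m_l: 3 → 1 (Δm_l = -2). |Δm_l| ≤ 1 ✗.
The transition is electric-dipole forbidden.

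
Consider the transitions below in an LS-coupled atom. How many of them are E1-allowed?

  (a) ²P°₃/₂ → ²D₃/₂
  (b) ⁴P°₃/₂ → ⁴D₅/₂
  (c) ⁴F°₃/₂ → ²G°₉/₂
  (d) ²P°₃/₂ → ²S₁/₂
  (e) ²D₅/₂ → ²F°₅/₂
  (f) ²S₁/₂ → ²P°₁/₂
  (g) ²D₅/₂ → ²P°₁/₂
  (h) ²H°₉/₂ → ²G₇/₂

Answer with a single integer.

6

(a) allowed
(b) allowed
(c) forbidden (parity, ΔS, ΔJ fail)
(d) allowed
(e) allowed
(f) allowed
(g) forbidden (ΔJ fails)
(h) allowed
Total allowed: 6 of 8.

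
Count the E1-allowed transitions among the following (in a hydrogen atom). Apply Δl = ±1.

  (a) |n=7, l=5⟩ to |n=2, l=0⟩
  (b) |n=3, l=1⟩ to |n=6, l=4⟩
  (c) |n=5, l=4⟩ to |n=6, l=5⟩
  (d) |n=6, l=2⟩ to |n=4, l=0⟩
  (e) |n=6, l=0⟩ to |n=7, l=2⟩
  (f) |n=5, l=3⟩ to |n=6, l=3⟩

1

(a) forbidden — Δl = -5 (E1 requires Δl = ±1)
(b) forbidden — Δl = +3 (E1 requires Δl = ±1)
(c) allowed
(d) forbidden — Δl = -2 (E1 requires Δl = ±1)
(e) forbidden — Δl = +2 (E1 requires Δl = ±1)
(f) forbidden — Δl = +0 (E1 requires Δl = ±1)
Total allowed: 1 of 6.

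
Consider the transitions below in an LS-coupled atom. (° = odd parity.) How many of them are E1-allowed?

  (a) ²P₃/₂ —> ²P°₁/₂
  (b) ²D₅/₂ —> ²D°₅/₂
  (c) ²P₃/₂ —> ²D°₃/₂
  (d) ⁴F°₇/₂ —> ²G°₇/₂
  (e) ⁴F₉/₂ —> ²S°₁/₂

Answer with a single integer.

3

(a) allowed
(b) allowed
(c) allowed
(d) forbidden (parity, ΔS fail)
(e) forbidden (ΔS, ΔL, ΔJ fail)
Total allowed: 3 of 5.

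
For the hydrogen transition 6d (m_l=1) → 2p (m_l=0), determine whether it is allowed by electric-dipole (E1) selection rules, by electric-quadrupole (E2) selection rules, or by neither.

E1

Δl = 1 − 2 = -1; l_i + l_f = 3.
Δm_l = -1.
E1 (Δl = ±1, |Δm_l| ≤ 1): satisfied.
E2 (Δl = 0,±2, l_i+l_f ≥ 2, |Δm_l| ≤ 2): not satisfied.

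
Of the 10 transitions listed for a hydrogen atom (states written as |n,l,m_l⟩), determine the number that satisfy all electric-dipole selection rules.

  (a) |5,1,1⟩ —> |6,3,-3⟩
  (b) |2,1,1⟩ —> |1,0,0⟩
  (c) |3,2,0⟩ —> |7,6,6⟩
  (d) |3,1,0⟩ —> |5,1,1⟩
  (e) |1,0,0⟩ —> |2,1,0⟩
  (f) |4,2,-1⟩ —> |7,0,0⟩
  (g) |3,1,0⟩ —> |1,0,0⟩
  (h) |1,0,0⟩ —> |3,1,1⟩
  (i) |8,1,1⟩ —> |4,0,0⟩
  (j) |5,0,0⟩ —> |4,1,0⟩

6

(a) forbidden — Δl = +2 (E1 requires Δl = ±1); Δm_l = -4 (E1 requires Δm_l = 0, ±1)
(b) allowed
(c) forbidden — Δl = +4 (E1 requires Δl = ±1); Δm_l = +6 (E1 requires Δm_l = 0, ±1)
(d) forbidden — Δl = +0 (E1 requires Δl = ±1)
(e) allowed
(f) forbidden — Δl = -2 (E1 requires Δl = ±1)
(g) allowed
(h) allowed
(i) allowed
(j) allowed
Total allowed: 6 of 10.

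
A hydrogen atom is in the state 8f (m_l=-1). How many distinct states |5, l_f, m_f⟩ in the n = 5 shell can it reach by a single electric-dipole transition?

E1 requires Δl = ±1, so l_f ∈ {2, 4}; with 0 ≤ l_f ≤ n_f−1 = 4, the allowed l_f values are {2, 4}.
For l_f = 2: m_f ∈ {m_i−1, m_i, m_i+1} ∩ [−2, 2] = {-2, -1, 0} → 3 states.
For l_f = 4: m_f ∈ {m_i−1, m_i, m_i+1} ∩ [−4, 4] = {-2, -1, 0} → 3 states.
Total: 6.

6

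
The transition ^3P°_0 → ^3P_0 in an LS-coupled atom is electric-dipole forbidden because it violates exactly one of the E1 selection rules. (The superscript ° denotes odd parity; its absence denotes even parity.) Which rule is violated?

Initial level: S=1, L=1, J=0, parity odd. Final level: S=1, L=1, J=0, parity even.
ΔS = 0: S: 1 → 1 — passes.
Parity must change: odd → even — passes.
ΔJ = 0, ±1 (not J=0↔0): J: 0 → 0, ΔJ = +0 — fails.
ΔL = 0, ±1 (not L=0↔0): L: 1 → 1, ΔL = +0 — passes.

the J=0 ↔ J=0 exclusion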